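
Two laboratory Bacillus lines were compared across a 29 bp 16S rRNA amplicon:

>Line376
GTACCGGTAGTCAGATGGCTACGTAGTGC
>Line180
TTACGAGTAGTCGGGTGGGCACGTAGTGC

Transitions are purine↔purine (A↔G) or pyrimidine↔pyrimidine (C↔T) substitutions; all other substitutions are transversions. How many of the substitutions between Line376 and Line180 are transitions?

Mismatches occur at site 1 (G↔T, transversion), site 5 (C↔G, transversion), site 6 (G↔A, transition), site 13 (A↔G, transition), site 15 (A↔G, transition), site 19 (C↔G, transversion), site 20 (T↔C, transition).
Of the 7 differences, 4 transitions and 3 transversions, so the answer is 4.

4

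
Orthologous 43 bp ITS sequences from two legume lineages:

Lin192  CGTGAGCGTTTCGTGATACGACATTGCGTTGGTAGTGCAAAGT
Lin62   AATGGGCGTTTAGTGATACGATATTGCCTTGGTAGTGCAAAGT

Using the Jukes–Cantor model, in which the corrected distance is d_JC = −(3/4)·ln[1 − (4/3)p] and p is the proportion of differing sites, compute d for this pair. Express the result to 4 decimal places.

0.1544

Mismatches occur at site 1 (C↔A), site 2 (G↔A), site 5 (A↔G), site 12 (C↔A), site 22 (C↔T), site 28 (G↔C).
p = 6/43 = 0.139535.
d = −0.75 · ln(1 − (4/3)·0.139535) = −0.75 · ln(0.813953) = −0.75 · (-0.205853) = 0.1544.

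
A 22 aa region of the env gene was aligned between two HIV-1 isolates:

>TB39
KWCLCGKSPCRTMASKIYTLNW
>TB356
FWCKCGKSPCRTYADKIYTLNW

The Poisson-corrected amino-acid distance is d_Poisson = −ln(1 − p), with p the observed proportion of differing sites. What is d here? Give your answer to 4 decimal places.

0.2007

Differing sites — 1:K/F; 4:L/K; 13:M/Y; 15:S/D.
p = 4/22 = 0.181818.
d = −ln(1 − 0.181818) = −ln(0.818182) = 0.2007.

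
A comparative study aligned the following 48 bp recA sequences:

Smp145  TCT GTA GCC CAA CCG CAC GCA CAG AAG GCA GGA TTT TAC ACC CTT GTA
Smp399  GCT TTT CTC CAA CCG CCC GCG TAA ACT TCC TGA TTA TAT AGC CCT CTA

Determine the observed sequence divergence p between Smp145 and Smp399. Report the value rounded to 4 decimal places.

0.3958

The sequences differ at positions 1 (T/G), 4 (G/T), 6 (A/T), 7 (G/C), 8 (C/T), 17 (A/C), 21 (A/G), 22 (C/T), 24 (G/A), 26 (A/C), 27 (G/T), 28 (G/T), 30 (A/C), 31 (G/T), 36 (T/A), 39 (C/T), 41 (C/G), 44 (T/C), 46 (G/C).
There are 19 differences over 48 sites, so p = 19/48 = 0.3958.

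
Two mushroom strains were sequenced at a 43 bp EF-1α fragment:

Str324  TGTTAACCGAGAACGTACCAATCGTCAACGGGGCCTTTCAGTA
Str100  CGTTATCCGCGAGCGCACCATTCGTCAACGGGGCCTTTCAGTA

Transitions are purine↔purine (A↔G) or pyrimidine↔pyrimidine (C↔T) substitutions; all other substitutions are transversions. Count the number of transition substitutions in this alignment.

Mismatches occur at site 1 (T↔C, transition), site 6 (A↔T, transversion), site 10 (A↔C, transversion), site 13 (A↔G, transition), site 16 (T↔C, transition), site 21 (A↔T, transversion).
Of the 6 differences, 3 transitions and 3 transversions, so the answer is 3.

3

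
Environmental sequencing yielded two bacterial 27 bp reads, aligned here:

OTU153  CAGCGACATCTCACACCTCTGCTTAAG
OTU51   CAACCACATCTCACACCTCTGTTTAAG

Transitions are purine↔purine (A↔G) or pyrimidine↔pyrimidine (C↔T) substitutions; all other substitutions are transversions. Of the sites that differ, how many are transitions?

2

Mismatches occur at site 3 (G↔A, transition), site 5 (G↔C, transversion), site 22 (C↔T, transition).
Of the 3 differences, 2 transitions and 1 transversion, so the answer is 2.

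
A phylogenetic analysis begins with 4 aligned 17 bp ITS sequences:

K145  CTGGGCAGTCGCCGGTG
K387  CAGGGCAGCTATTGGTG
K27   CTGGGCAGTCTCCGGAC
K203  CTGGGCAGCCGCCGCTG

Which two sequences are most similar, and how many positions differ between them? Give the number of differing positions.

2

Pairwise Hamming distances:
  K145 vs K387: 6
  K145 vs K27: 3
  K145 vs K203: 2
  K387 vs K27: 8
  K387 vs K203: 6
  K27 vs K203: 5
The smallest is 2, between K145 and K203.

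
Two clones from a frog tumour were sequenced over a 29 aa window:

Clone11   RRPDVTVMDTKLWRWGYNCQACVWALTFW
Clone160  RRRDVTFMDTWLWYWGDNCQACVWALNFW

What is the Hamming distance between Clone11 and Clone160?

6

The sequences differ at positions 3 (P/R), 7 (V/F), 11 (K/W), 14 (R/Y), 17 (Y/D), 27 (T/N).
That gives 6 mismatches out of 29 aligned sites, so the Hamming distance is 6.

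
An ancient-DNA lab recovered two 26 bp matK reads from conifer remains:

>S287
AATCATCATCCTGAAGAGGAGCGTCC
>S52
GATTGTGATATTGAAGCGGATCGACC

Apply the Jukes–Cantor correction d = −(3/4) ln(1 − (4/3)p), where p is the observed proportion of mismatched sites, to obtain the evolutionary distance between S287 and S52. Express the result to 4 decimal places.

0.4643

Differing sites — 1:A/G; 4:C/T; 5:A/G; 7:C/G; 10:C/A; 11:C/T; 17:A/C; 21:G/T; 24:T/A.
p = 9/26 = 0.346154.
d = −0.75 · ln(1 − (4/3)·0.346154) = −0.75 · ln(0.538461) = −0.75 · (-0.619040) = 0.4643.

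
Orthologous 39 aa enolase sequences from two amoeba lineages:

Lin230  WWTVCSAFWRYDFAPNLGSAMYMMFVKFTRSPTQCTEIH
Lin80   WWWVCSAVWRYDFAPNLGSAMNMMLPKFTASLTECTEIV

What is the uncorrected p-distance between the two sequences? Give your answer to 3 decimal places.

Mismatches occur at site 3 (T↔W), site 8 (F↔V), site 22 (Y↔N), site 25 (F↔L), site 26 (V↔P), site 30 (R↔A), site 32 (P↔L), site 34 (Q↔E), site 39 (H↔V).
There are 9 differences over 39 sites, so p = 9/39 = 0.231.

0.231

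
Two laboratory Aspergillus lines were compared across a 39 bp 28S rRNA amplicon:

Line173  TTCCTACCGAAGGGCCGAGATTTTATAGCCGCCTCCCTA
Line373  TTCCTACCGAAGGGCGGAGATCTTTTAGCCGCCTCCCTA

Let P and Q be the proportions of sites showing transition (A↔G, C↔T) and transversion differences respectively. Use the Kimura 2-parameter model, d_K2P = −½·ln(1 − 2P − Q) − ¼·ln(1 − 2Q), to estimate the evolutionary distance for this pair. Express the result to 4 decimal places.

0.0812

Differing sites — 16:C/G (Tv); 22:T/C (Ti); 25:A/T (Tv).
Of the 3 differences, 1 transition and 2 transversions over 39 sites: P = 1/39 = 0.025641, Q = 2/39 = 0.051282.
d = −0.5·ln(0.897436) − 0.25·ln(0.897436) = −0.5·(-0.108213) − 0.25·(-0.108213) = 0.0812.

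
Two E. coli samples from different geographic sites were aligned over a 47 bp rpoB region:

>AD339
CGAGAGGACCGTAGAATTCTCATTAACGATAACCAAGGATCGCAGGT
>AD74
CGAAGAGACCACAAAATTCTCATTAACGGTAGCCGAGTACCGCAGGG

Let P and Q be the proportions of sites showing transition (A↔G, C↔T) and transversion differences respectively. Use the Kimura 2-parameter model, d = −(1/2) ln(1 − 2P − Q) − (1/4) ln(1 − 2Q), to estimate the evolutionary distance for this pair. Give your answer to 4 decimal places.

0.3379

Mismatches occur at site 4 (G↔A, transition), site 5 (A↔G, transition), site 6 (G↔A, transition), site 11 (G↔A, transition), site 12 (T↔C, transition), site 14 (G↔A, transition), site 29 (A↔G, transition), site 32 (A↔G, transition), site 35 (A↔G, transition), site 38 (G↔T, transversion), site 40 (T↔C, transition), site 47 (T↔G, transversion).
Of the 12 differences, 10 transitions and 2 transversions over 47 sites: P = 10/47 = 0.212766, Q = 2/47 = 0.042553.
d = −0.5·ln(0.531915) − 0.25·ln(0.914894) = −0.5·(-0.631272) − 0.25·(-0.088947) = 0.3379.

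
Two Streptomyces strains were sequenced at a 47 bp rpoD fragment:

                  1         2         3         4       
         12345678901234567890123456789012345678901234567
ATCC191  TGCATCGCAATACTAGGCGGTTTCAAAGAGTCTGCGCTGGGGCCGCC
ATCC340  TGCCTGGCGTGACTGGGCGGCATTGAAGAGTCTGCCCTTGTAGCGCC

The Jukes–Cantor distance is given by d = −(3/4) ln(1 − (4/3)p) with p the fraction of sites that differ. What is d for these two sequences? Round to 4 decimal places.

Mismatches occur at site 4 (A/C), site 6 (C/G), site 9 (A/G), site 10 (A/T), site 11 (T/G), site 15 (A/G), site 21 (T/C), site 22 (T/A), site 24 (C/T), site 25 (A/G), site 36 (G/C), site 39 (G/T), site 41 (G/T), site 42 (G/A), site 43 (C/G).
p = 15/47 = 0.319149.
d = −0.75 · ln(1 − (4/3)·0.319149) = −0.75 · ln(0.574468) = −0.75 · (-0.554311) = 0.4157.

0.4157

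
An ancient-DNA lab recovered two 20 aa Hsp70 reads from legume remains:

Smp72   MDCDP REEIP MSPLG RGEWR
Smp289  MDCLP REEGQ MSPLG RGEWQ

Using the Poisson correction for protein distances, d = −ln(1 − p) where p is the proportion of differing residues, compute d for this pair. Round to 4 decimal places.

0.2231

Mismatches occur at site 4 (D↔L), site 9 (I↔G), site 10 (P↔Q), site 20 (R↔Q).
p = 4/20 = 0.200000.
d = −ln(1 − 0.200000) = −ln(0.800000) = 0.2231.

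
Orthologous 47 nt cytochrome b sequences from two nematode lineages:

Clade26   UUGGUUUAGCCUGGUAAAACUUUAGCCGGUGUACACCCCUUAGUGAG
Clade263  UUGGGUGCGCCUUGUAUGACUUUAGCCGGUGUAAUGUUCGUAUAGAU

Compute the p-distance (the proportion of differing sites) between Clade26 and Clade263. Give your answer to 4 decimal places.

0.3191

Differing sites — 5:U/G; 7:U/G; 8:A/C; 13:G/U; 17:A/U; 18:A/G; 34:C/A; 35:A/U; 36:C/G; 37:C/U; 38:C/U; 40:U/G; 43:G/U; 44:U/A; 47:G/U.
There are 15 differences over 47 sites, so p = 15/47 = 0.3191.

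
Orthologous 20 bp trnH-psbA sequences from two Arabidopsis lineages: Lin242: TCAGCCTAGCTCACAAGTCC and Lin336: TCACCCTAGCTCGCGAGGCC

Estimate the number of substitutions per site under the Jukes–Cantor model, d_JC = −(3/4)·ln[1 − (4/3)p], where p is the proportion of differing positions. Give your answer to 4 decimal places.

The sequences differ at positions 4 (G/C), 13 (A/G), 15 (A/G), 18 (T/G).
p = 4/20 = 0.200000.
d = −0.75 · ln(1 − (4/3)·0.200000) = −0.75 · ln(0.733333) = −0.75 · (-0.310155) = 0.2326.

0.2326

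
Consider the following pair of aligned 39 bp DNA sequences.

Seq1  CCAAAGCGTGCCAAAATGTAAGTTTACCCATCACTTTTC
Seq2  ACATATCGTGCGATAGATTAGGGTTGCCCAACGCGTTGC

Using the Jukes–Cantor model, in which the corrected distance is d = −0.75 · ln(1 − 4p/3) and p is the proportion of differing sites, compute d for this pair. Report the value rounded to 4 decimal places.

Mismatches occur at site 1 (C/A), site 4 (A/T), site 6 (G/T), site 12 (C/G), site 14 (A/T), site 16 (A/G), site 17 (T/A), site 18 (G/T), site 21 (A/G), site 23 (T/G), site 26 (A/G), site 31 (T/A), site 33 (A/G), site 35 (T/G), site 38 (T/G).
p = 15/39 = 0.384615.
d = −0.75 · ln(1 − (4/3)·0.384615) = −0.75 · ln(0.487180) = −0.75 · (-0.719122) = 0.5393.

0.5393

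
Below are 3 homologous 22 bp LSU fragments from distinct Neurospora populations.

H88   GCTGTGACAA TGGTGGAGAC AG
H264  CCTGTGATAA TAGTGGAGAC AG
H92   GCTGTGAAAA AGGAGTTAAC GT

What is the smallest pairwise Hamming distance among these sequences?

Pairwise Hamming distances:
  H88 vs H264: 3
  H88 vs H92: 8
  H264 vs H92: 10
The smallest is 3, between H88 and H264.

3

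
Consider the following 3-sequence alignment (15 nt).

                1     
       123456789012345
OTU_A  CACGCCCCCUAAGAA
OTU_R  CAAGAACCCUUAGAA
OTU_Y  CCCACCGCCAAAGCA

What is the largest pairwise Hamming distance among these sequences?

Pairwise Hamming distances:
  OTU_A vs OTU_R: 4
  OTU_A vs OTU_Y: 5
  OTU_R vs OTU_Y: 9
The largest is 9, between OTU_R and OTU_Y.

9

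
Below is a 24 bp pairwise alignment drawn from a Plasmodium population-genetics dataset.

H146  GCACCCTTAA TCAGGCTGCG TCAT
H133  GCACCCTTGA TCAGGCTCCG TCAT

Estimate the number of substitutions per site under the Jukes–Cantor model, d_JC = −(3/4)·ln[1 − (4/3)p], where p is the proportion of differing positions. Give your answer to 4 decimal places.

Mismatches occur at site 9 (A→G), site 18 (G→C).
p = 2/24 = 0.083333.
d = −0.75 · ln(1 − (4/3)·0.083333) = −0.75 · ln(0.888889) = −0.75 · (-0.117783) = 0.0883.

0.0883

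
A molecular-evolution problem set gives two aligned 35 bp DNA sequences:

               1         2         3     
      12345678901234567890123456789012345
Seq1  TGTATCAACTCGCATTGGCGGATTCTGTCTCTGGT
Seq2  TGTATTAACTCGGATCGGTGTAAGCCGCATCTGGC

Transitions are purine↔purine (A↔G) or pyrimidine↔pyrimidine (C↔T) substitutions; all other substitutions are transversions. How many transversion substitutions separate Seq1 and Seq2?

The sequences differ at positions 6 (C/T, transition), 13 (C/G, transversion), 16 (T/C, transition), 19 (C/T, transition), 21 (G/T, transversion), 23 (T/A, transversion), 24 (T/G, transversion), 26 (T/C, transition), 28 (T/C, transition), 29 (C/A, transversion), 35 (T/C, transition).
Of the 11 differences, 6 transitions and 5 transversions, so the answer is 5.

5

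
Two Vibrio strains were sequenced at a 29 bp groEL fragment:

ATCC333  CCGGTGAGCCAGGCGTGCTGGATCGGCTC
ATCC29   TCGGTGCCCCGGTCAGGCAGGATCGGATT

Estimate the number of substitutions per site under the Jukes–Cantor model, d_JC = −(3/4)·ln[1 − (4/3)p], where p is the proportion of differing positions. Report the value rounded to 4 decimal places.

Differing sites — 1:C/T; 7:A/C; 8:G/C; 11:A/G; 13:G/T; 15:G/A; 16:T/G; 19:T/A; 27:C/A; 29:C/T.
p = 10/29 = 0.344828.
d = −0.75 · ln(1 − (4/3)·0.344828) = −0.75 · ln(0.540229) = −0.75 · (-0.615762) = 0.4618.

0.4618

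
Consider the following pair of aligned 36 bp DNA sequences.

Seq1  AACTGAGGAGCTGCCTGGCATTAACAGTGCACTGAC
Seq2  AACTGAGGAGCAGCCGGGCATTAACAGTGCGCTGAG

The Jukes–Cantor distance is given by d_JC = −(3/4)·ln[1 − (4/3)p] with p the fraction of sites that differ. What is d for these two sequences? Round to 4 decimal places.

0.1203

The sequences differ at positions 12 (T/A), 16 (T/G), 31 (A/G), 36 (C/G).
p = 4/36 = 0.111111.
d = −0.75 · ln(1 − (4/3)·0.111111) = −0.75 · ln(0.851852) = −0.75 · (-0.160342) = 0.1203.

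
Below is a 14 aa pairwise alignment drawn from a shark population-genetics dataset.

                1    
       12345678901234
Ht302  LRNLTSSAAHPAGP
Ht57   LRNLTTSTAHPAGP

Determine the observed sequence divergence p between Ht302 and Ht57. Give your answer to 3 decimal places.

0.143

Mismatches occur at site 6 (S→T), site 8 (A→T).
There are 2 differences over 14 sites, so p = 2/14 = 0.143.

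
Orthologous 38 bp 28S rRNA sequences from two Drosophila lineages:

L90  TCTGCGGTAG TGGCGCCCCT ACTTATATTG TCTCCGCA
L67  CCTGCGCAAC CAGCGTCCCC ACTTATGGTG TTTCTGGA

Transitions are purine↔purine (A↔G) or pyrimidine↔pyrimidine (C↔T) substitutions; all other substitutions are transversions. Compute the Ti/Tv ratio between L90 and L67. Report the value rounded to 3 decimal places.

The sequences differ at positions 1 (T/C, transition), 7 (G/C, transversion), 8 (T/A, transversion), 10 (G/C, transversion), 11 (T/C, transition), 12 (G/A, transition), 16 (C/T, transition), 20 (T/C, transition), 27 (A/G, transition), 28 (T/G, transversion), 32 (C/T, transition), 35 (C/T, transition), 37 (C/G, transversion).
Of the 13 differences, 8 transitions and 5 transversions, so Ti/Tv = 8/5 = 1.600.

1.600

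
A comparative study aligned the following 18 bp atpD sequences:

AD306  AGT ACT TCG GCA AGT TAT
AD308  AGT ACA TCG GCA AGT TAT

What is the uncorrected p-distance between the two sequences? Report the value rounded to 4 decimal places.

0.0556

The sequences differ at position 6 (T/A).
There are 1 differences over 18 sites, so p = 1/18 = 0.0556.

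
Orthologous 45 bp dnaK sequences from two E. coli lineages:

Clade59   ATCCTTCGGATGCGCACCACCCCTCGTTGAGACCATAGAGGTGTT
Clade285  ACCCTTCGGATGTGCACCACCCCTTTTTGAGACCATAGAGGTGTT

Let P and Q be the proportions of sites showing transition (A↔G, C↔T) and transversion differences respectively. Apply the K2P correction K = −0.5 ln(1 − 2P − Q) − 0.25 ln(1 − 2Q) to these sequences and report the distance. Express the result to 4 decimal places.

0.0959

Differing sites — 2:T/C (Ti); 13:C/T (Ti); 25:C/T (Ti); 26:G/T (Tv).
Of the 4 differences, 3 transitions and 1 transversion over 45 sites: P = 3/45 = 0.066667, Q = 1/45 = 0.022222.
d = −0.5·ln(0.844444) − 0.25·ln(0.955556) = −0.5·(-0.169077) − 0.25·(-0.045462) = 0.0959.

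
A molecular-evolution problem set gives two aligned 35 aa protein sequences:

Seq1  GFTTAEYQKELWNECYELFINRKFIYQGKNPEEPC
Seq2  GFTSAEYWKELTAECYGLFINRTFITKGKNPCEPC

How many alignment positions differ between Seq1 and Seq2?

Mismatches occur at site 4 (T↔S), site 8 (Q↔W), site 12 (W↔T), site 13 (N↔A), site 17 (E↔G), site 23 (K↔T), site 26 (Y↔T), site 27 (Q↔K), site 32 (E↔C).
That gives 9 mismatches out of 35 aligned sites, so the Hamming distance is 9.

9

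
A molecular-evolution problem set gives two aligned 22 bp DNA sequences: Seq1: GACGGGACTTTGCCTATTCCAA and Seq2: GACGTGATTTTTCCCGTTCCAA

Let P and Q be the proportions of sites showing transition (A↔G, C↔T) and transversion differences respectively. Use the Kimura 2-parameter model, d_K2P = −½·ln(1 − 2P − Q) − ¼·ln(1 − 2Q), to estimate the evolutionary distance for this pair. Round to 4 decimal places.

Mismatches occur at site 5 (G↔T, transversion), site 8 (C↔T, transition), site 12 (G↔T, transversion), site 15 (T↔C, transition), site 16 (A↔G, transition).
Of the 5 differences, 3 transitions and 2 transversions over 22 sites: P = 3/22 = 0.136364, Q = 2/22 = 0.090909.
d = −0.5·ln(0.636363) − 0.25·ln(0.818182) = −0.5·(-0.451986) − 0.25·(-0.200670) = 0.2762.

0.2762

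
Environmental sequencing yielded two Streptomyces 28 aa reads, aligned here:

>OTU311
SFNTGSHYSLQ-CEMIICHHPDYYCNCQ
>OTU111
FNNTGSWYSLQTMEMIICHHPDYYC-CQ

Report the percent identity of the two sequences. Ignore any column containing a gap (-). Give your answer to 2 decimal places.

Excluding the 2 gap columns leaves 26 comparable sites.
Differing sites — 1:S/F; 2:F/N; 7:H/W; 13:C/M.
22 of the 26 comparable sites match, so the percent identity is 22/26 × 100 = 84.62%.

84.62%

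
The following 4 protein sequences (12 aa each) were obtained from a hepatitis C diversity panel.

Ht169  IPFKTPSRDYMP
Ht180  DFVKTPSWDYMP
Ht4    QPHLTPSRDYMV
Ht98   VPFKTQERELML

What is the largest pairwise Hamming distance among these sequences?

Pairwise Hamming distances:
  Ht169 vs Ht180: 4
  Ht169 vs Ht4: 4
  Ht169 vs Ht98: 6
  Ht180 vs Ht4: 6
  Ht180 vs Ht98: 9
  Ht4 vs Ht98: 8
The largest is 9, between Ht180 and Ht98.

9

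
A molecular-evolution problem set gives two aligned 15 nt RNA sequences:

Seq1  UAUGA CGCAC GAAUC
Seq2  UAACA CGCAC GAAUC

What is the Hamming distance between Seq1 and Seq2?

2

Mismatches occur at site 3 (U/A), site 4 (G/C).
That gives 2 mismatches out of 15 aligned sites, so the Hamming distance is 2.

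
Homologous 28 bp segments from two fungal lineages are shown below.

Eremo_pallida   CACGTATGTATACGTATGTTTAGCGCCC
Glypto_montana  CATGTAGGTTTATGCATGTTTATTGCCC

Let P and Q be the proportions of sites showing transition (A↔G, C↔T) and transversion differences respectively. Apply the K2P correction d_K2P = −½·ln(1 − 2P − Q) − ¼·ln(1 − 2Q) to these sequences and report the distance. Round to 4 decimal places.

0.3098

Mismatches occur at site 3 (C/T, transition), site 7 (T/G, transversion), site 10 (A/T, transversion), site 13 (C/T, transition), site 15 (T/C, transition), site 23 (G/T, transversion), site 24 (C/T, transition).
Of the 7 differences, 4 transitions and 3 transversions over 28 sites: P = 4/28 = 0.142857, Q = 3/28 = 0.107143.
d = −0.5·ln(0.607143) − 0.25·ln(0.785714) = −0.5·(-0.498991) − 0.25·(-0.241162) = 0.3098.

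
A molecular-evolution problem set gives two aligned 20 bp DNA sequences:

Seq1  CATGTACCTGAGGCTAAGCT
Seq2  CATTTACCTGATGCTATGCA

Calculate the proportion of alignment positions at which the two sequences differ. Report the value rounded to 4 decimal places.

Differing sites — 4:G/T; 12:G/T; 17:A/T; 20:T/A.
There are 4 differences over 20 sites, so p = 4/20 = 0.2000.

0.2000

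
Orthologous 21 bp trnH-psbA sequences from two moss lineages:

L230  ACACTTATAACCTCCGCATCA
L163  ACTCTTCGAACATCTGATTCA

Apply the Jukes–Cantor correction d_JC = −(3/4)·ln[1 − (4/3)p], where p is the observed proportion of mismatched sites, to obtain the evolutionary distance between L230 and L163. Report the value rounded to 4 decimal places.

0.4408

Mismatches occur at site 3 (A↔T), site 7 (A↔C), site 8 (T↔G), site 12 (C↔A), site 15 (C↔T), site 17 (C↔A), site 18 (A↔T).
p = 7/21 = 0.333333.
d = −0.75 · ln(1 − (4/3)·0.333333) = −0.75 · ln(0.555556) = −0.75 · (-0.587786) = 0.4408.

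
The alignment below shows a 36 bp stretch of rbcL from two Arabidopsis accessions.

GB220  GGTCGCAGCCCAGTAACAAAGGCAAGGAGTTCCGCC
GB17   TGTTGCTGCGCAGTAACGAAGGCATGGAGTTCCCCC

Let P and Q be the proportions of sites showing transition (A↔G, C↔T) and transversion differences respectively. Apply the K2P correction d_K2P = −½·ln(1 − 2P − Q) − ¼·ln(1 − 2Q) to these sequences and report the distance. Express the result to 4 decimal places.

The sequences differ at positions 1 (G/T, transversion), 4 (C/T, transition), 7 (A/T, transversion), 10 (C/G, transversion), 18 (A/G, transition), 25 (A/T, transversion), 34 (G/C, transversion).
Of the 7 differences, 2 transitions and 5 transversions over 36 sites: P = 2/36 = 0.055556, Q = 5/36 = 0.138889.
d = −0.5·ln(0.749999) − 0.25·ln(0.722222) = −0.5·(-0.287683) − 0.25·(-0.325423) = 0.2252.

0.2252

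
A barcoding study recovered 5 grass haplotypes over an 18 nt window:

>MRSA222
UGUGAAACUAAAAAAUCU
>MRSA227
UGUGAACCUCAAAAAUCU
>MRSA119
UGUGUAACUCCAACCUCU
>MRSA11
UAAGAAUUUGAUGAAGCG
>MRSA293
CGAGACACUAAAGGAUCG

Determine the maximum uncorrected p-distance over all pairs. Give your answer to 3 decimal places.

0.722

Pairwise Hamming distances:
  MRSA222 vs MRSA227: 2
  MRSA222 vs MRSA119: 5
  MRSA222 vs MRSA11: 9
  MRSA222 vs MRSA293: 6
  MRSA227 vs MRSA119: 5
  MRSA227 vs MRSA11: 9
  MRSA227 vs MRSA293: 8
  MRSA119 vs MRSA11: 13
  MRSA119 vs MRSA293: 10
  MRSA11 vs MRSA293: 9
The largest is 13 mismatches, between MRSA119 and MRSA11; p = 13/18 = 0.722.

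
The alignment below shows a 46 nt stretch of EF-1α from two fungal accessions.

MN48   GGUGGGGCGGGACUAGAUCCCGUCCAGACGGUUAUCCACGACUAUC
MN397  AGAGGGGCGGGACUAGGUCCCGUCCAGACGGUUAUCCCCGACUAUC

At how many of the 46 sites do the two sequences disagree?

4

Differing sites — 1:G/A; 3:U/A; 17:A/G; 38:A/C.
That gives 4 mismatches out of 46 aligned sites, so the Hamming distance is 4.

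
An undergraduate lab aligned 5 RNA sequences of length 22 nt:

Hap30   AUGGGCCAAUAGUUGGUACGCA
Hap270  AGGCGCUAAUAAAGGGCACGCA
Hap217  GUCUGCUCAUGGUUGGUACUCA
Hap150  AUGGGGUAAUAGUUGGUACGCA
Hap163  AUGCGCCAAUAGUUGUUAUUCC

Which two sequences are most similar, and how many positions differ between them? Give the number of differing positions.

2

Pairwise Hamming distances:
  Hap30 vs Hap270: 7
  Hap30 vs Hap217: 7
  Hap30 vs Hap150: 2
  Hap30 vs Hap163: 5
  Hap270 vs Hap217: 11
  Hap270 vs Hap150: 7
  Hap270 vs Hap163: 10
  Hap217 vs Hap150: 7
  Hap217 vs Hap163: 9
  Hap150 vs Hap163: 7
The smallest is 2, between Hap30 and Hap150.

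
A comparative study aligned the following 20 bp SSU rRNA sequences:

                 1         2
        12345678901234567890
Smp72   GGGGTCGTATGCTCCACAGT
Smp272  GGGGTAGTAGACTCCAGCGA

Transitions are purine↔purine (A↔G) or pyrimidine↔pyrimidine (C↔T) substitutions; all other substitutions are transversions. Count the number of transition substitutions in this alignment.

The sequences differ at positions 6 (C/A, transversion), 10 (T/G, transversion), 11 (G/A, transition), 17 (C/G, transversion), 18 (A/C, transversion), 20 (T/A, transversion).
Of the 6 differences, 1 transition and 5 transversions, so the answer is 1.

1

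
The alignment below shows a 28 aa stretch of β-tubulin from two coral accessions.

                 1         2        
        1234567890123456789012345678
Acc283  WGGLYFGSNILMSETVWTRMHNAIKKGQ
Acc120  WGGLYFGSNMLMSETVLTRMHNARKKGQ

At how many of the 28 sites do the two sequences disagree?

3

Mismatches occur at site 10 (I/M), site 17 (W/L), site 24 (I/R).
That gives 3 mismatches out of 28 aligned sites, so the Hamming distance is 3.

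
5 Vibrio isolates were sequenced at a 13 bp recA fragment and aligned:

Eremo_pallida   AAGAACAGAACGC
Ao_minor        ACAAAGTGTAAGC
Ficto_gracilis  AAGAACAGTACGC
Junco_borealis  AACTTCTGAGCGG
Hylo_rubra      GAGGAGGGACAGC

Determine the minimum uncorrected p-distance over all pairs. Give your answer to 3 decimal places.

Pairwise Hamming distances:
  Eremo_pallida vs Ao_minor: 6
  Eremo_pallida vs Ficto_gracilis: 1
  Eremo_pallida vs Junco_borealis: 6
  Eremo_pallida vs Hylo_rubra: 6
  Ao_minor vs Ficto_gracilis: 5
  Ao_minor vs Junco_borealis: 9
  Ao_minor vs Hylo_rubra: 7
  Ficto_gracilis vs Junco_borealis: 7
  Ficto_gracilis vs Hylo_rubra: 7
  Junco_borealis vs Hylo_rubra: 9
The smallest is 1 mismatch, between Eremo_pallida and Ficto_gracilis; p = 1/13 = 0.077.

0.077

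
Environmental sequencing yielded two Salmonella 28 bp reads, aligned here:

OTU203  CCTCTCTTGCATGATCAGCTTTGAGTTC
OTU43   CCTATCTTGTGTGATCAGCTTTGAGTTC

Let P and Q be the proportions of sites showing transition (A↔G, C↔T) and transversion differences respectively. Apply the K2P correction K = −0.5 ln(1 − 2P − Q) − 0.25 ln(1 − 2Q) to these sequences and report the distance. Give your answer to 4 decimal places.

The sequences differ at positions 4 (C/A, transversion), 10 (C/T, transition), 11 (A/G, transition).
Of the 3 differences, 2 transitions and 1 transversion over 28 sites: P = 2/28 = 0.071429, Q = 1/28 = 0.035714.
d = −0.5·ln(0.821428) − 0.25·ln(0.928572) = −0.5·(-0.196711) − 0.25·(-0.074107) = 0.1169.

0.1169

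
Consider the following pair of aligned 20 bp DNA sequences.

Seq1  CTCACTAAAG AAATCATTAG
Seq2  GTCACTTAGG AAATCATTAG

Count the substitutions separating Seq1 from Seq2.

Mismatches occur at site 1 (C↔G), site 7 (A↔T), site 9 (A↔G).
That gives 3 mismatches out of 20 aligned sites, so the Hamming distance is 3.

3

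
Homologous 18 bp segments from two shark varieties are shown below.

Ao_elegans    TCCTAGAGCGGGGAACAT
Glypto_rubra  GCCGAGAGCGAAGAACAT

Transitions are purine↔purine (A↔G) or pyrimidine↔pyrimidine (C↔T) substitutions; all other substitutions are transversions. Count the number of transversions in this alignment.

Differing sites — 1:T/G (Tv); 4:T/G (Tv); 11:G/A (Ti); 12:G/A (Ti).
Of the 4 differences, 2 transitions and 2 transversions, so the answer is 2.

2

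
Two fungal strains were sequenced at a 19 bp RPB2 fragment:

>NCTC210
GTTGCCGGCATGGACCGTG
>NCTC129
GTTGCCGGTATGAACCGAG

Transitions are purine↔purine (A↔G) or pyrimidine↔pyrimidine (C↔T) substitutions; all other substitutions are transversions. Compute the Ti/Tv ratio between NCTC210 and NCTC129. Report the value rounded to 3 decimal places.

2.000

The sequences differ at positions 9 (C/T, transition), 13 (G/A, transition), 18 (T/A, transversion).
Of the 3 differences, 2 transitions and 1 transversion, so Ti/Tv = 2/1 = 2.000.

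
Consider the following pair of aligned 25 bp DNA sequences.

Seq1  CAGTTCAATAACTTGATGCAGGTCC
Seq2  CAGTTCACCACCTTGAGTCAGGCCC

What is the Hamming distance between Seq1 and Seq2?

6

Mismatches occur at site 8 (A↔C), site 9 (T↔C), site 11 (A↔C), site 17 (T↔G), site 18 (G↔T), site 23 (T↔C).
That gives 6 mismatches out of 25 aligned sites, so the Hamming distance is 6.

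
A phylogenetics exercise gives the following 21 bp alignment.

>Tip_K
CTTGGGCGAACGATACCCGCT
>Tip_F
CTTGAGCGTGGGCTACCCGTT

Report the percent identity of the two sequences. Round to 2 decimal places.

Mismatches occur at site 5 (G/A), site 9 (A/T), site 10 (A/G), site 11 (C/G), site 13 (A/C), site 20 (C/T).
15 of the 21 sites match, so the percent identity is 15/21 × 100 = 71.43%.

71.43%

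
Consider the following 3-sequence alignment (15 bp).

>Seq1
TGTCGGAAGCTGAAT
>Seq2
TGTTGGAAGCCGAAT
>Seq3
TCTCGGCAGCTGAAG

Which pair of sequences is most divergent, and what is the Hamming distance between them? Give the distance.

5

Pairwise Hamming distances:
  Seq1 vs Seq2: 2
  Seq1 vs Seq3: 3
  Seq2 vs Seq3: 5
The largest is 5, between Seq2 and Seq3.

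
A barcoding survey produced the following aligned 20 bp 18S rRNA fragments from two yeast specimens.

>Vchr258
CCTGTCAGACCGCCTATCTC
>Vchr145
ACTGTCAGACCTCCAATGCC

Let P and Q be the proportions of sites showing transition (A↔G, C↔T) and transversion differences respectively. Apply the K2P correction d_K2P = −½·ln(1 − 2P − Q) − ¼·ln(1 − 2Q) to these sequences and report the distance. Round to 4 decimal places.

0.3060

Mismatches occur at site 1 (C↔A, transversion), site 12 (G↔T, transversion), site 15 (T↔A, transversion), site 18 (C↔G, transversion), site 19 (T↔C, transition).
Of the 5 differences, 1 transition and 4 transversions over 20 sites: P = 1/20 = 0.050000, Q = 4/20 = 0.200000.
d = −0.5·ln(0.700000) − 0.25·ln(0.600000) = −0.5·(-0.356675) − 0.25·(-0.510826) = 0.3060.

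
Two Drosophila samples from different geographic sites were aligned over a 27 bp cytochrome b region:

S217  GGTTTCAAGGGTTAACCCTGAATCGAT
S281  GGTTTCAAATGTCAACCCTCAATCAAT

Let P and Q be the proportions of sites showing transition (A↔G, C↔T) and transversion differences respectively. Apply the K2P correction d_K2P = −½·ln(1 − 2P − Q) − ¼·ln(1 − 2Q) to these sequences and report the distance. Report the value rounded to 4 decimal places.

0.2158

Differing sites — 9:G/A (Ti); 10:G/T (Tv); 13:T/C (Ti); 20:G/C (Tv); 25:G/A (Ti).
Of the 5 differences, 3 transitions and 2 transversions over 27 sites: P = 3/27 = 0.111111, Q = 2/27 = 0.074074.
d = −0.5·ln(0.703704) − 0.25·ln(0.851852) = −0.5·(-0.351397) − 0.25·(-0.160342) = 0.2158.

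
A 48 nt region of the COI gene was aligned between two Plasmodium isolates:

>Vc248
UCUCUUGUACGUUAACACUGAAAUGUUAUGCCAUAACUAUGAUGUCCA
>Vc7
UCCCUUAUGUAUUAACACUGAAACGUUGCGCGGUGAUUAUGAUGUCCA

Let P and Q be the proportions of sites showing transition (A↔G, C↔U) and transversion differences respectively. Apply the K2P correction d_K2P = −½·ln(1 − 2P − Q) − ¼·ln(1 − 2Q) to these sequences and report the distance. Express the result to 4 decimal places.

0.3368

Differing sites — 3:U/C (Ti); 7:G/A (Ti); 9:A/G (Ti); 10:C/U (Ti); 11:G/A (Ti); 24:U/C (Ti); 28:A/G (Ti); 29:U/C (Ti); 32:C/G (Tv); 33:A/G (Ti); 35:A/G (Ti); 37:C/U (Ti).
Of the 12 differences, 11 transitions and 1 transversion over 48 sites: P = 11/48 = 0.229167, Q = 1/48 = 0.020833.
d = −0.5·ln(0.520833) − 0.25·ln(0.958334) = −0.5·(-0.652326) − 0.25·(-0.042559) = 0.3368.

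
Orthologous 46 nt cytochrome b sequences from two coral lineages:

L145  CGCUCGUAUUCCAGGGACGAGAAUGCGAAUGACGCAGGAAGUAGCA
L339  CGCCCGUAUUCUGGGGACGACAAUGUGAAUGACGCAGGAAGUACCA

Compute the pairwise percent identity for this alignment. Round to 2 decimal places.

86.96%

Mismatches occur at site 4 (U/C), site 12 (C/U), site 13 (A/G), site 21 (G/C), site 26 (C/U), site 44 (G/C).
40 of the 46 sites match, so the percent identity is 40/46 × 100 = 86.96%.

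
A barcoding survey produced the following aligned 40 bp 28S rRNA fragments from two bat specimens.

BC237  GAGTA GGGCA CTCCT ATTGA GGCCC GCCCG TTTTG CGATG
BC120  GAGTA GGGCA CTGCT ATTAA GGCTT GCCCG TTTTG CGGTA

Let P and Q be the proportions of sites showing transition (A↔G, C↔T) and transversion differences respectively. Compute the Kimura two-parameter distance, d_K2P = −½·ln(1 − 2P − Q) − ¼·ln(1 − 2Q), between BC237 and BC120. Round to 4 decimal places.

0.1736

The sequences differ at positions 13 (C/G, transversion), 19 (G/A, transition), 24 (C/T, transition), 25 (C/T, transition), 38 (A/G, transition), 40 (G/A, transition).
Of the 6 differences, 5 transitions and 1 transversion over 40 sites: P = 5/40 = 0.125000, Q = 1/40 = 0.025000.
d = −0.5·ln(0.725000) − 0.25·ln(0.950000) = −0.5·(-0.321584) − 0.25·(-0.051293) = 0.1736.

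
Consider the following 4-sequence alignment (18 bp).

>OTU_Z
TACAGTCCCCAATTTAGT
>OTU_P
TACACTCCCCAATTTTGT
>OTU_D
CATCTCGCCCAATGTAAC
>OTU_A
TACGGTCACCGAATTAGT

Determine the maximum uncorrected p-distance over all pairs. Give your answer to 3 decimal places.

Pairwise Hamming distances:
  OTU_Z vs OTU_P: 2
  OTU_Z vs OTU_D: 9
  OTU_Z vs OTU_A: 4
  OTU_P vs OTU_D: 10
  OTU_P vs OTU_A: 6
  OTU_D vs OTU_A: 12
The largest is 12 mismatches, between OTU_D and OTU_A; p = 12/18 = 0.667.

0.667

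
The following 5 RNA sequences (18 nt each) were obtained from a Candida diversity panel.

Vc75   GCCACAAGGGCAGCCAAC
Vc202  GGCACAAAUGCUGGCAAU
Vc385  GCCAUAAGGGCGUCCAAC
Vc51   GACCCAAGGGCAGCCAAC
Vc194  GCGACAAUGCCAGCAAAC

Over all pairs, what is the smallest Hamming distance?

2

Pairwise Hamming distances:
  Vc75 vs Vc202: 6
  Vc75 vs Vc385: 3
  Vc75 vs Vc51: 2
  Vc75 vs Vc194: 4
  Vc202 vs Vc385: 8
  Vc202 vs Vc51: 7
  Vc202 vs Vc194: 9
  Vc385 vs Vc51: 5
  Vc385 vs Vc194: 7
  Vc51 vs Vc194: 6
The smallest is 2, between Vc75 and Vc51.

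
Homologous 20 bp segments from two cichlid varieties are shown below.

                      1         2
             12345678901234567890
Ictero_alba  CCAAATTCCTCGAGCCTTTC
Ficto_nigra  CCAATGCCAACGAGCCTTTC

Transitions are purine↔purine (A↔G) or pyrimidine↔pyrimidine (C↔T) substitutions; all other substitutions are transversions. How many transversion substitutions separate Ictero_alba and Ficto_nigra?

Differing sites — 5:A/T (Tv); 6:T/G (Tv); 7:T/C (Ti); 9:C/A (Tv); 10:T/A (Tv).
Of the 5 differences, 1 transition and 4 transversions, so the answer is 4.

4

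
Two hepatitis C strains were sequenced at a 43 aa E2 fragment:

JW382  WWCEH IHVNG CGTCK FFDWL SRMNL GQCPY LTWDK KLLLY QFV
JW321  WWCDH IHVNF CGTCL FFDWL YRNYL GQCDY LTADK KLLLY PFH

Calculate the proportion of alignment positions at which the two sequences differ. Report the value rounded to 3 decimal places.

0.233

Mismatches occur at site 4 (E↔D), site 10 (G↔F), site 15 (K↔L), site 21 (S↔Y), site 23 (M↔N), site 24 (N↔Y), site 29 (P↔D), site 33 (W↔A), site 41 (Q↔P), site 43 (V↔H).
There are 10 differences over 43 sites, so p = 10/43 = 0.233.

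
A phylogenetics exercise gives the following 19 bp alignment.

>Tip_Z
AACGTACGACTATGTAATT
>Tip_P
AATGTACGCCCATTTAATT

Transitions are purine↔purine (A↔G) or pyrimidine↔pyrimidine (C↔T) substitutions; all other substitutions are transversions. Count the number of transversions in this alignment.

2

Mismatches occur at site 3 (C→T, transition), site 9 (A→C, transversion), site 11 (T→C, transition), site 14 (G→T, transversion).
Of the 4 differences, 2 transitions and 2 transversions, so the answer is 2.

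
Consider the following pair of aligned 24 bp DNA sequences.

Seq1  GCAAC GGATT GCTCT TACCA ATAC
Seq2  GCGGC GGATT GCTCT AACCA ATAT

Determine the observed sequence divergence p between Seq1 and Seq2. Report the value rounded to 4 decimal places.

Differing sites — 3:A/G; 4:A/G; 16:T/A; 24:C/T.
There are 4 differences over 24 sites, so p = 4/24 = 0.1667.

0.1667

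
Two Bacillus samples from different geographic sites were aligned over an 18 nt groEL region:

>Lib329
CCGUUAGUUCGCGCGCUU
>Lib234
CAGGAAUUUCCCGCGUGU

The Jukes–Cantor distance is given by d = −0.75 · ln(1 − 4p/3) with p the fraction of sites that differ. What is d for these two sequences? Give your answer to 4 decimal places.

0.5482

Mismatches occur at site 2 (C→A), site 4 (U→G), site 5 (U→A), site 7 (G→U), site 11 (G→C), site 16 (C→U), site 17 (U→G).
p = 7/18 = 0.388889.
d = −0.75 · ln(1 − (4/3)·0.388889) = −0.75 · ln(0.481481) = −0.75 · (-0.730889) = 0.5482.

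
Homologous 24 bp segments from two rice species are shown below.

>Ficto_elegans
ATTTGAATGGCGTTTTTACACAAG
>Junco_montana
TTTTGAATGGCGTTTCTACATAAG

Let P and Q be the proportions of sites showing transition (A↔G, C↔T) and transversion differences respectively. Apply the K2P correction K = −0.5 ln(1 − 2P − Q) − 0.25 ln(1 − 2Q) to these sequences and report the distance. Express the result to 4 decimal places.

Differing sites — 1:A/T (Tv); 16:T/C (Ti); 21:C/T (Ti).
Of the 3 differences, 2 transitions and 1 transversion over 24 sites: P = 2/24 = 0.083333, Q = 1/24 = 0.041667.
d = −0.5·ln(0.791667) − 0.25·ln(0.916666) = −0.5·(-0.233614) − 0.25·(-0.087012) = 0.1386.

0.1386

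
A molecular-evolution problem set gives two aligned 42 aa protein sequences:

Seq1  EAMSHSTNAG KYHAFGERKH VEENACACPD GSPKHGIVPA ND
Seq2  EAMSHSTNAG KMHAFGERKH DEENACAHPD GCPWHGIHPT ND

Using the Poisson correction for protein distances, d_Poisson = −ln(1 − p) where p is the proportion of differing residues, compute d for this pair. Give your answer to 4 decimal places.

Mismatches occur at site 12 (Y/M), site 21 (V/D), site 28 (C/H), site 32 (S/C), site 34 (K/W), site 38 (V/H), site 40 (A/T).
p = 7/42 = 0.166667.
d = −ln(1 − 0.166667) = −ln(0.833333) = 0.1823.

0.1823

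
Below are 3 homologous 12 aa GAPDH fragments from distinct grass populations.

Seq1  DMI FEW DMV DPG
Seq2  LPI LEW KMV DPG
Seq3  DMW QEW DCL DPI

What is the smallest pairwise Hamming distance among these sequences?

Pairwise Hamming distances:
  Seq1 vs Seq2: 4
  Seq1 vs Seq3: 5
  Seq2 vs Seq3: 8
The smallest is 4, between Seq1 and Seq2.

4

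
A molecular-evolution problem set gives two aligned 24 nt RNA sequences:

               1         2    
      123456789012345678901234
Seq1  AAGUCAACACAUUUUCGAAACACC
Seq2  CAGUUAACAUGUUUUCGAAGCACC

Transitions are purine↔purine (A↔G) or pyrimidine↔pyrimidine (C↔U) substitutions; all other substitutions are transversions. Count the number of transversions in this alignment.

Differing sites — 1:A/C (Tv); 5:C/U (Ti); 10:C/U (Ti); 11:A/G (Ti); 20:A/G (Ti).
Of the 5 differences, 4 transitions and 1 transversion, so the answer is 1.

1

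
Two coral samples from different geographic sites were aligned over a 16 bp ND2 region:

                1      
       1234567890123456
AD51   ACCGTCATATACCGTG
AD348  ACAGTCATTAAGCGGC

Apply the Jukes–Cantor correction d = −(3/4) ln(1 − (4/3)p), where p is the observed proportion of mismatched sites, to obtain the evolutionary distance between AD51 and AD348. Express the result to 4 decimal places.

0.5199

Mismatches occur at site 3 (C/A), site 9 (A/T), site 10 (T/A), site 12 (C/G), site 15 (T/G), site 16 (G/C).
p = 6/16 = 0.375000.
d = −0.75 · ln(1 − (4/3)·0.375000) = −0.75 · ln(0.500000) = −0.75 · (-0.693147) = 0.5199.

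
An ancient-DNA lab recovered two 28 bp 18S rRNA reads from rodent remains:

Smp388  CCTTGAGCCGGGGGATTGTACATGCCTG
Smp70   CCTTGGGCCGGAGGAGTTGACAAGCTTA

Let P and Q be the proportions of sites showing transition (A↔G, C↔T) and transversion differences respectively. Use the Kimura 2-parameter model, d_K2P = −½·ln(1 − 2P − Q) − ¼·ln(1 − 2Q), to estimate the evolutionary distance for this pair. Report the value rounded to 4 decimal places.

Differing sites — 6:A/G (Ti); 12:G/A (Ti); 16:T/G (Tv); 18:G/T (Tv); 19:T/G (Tv); 23:T/A (Tv); 26:C/T (Ti); 28:G/A (Ti).
Of the 8 differences, 4 transitions and 4 transversions over 28 sites: P = 4/28 = 0.142857, Q = 4/28 = 0.142857.
d = −0.5·ln(0.571429) − 0.25·ln(0.714286) = −0.5·(-0.559615) − 0.25·(-0.336472) = 0.3639.

0.3639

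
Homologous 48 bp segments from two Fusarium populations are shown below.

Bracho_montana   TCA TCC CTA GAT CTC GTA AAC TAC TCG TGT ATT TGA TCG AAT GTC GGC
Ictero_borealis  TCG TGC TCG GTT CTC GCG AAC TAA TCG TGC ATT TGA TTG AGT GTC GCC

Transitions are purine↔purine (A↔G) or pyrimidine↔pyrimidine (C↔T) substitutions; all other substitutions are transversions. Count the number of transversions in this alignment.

4

Mismatches occur at site 3 (A/G, transition), site 5 (C/G, transversion), site 7 (C/T, transition), site 8 (T/C, transition), site 9 (A/G, transition), site 11 (A/T, transversion), site 17 (T/C, transition), site 18 (A/G, transition), site 24 (C/A, transversion), site 30 (T/C, transition), site 38 (C/T, transition), site 41 (A/G, transition), site 47 (G/C, transversion).
Of the 13 differences, 9 transitions and 4 transversions, so the answer is 4.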